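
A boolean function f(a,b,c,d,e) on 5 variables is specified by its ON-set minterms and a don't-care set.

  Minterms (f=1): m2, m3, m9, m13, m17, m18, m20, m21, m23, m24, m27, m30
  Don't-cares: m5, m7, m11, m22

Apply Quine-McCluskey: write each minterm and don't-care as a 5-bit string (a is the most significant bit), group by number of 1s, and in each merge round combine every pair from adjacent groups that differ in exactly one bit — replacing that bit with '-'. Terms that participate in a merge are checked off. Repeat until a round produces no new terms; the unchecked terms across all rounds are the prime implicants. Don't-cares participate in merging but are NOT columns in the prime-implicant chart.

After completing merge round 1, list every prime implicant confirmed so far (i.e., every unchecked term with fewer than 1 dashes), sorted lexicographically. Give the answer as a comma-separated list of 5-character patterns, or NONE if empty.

Round 0: 00010✓ 00011✓ 00101✓ 00111✓ 01001✓ 01011✓ 01101✓ 10001✓ 10010✓ 10100✓ 10101✓ 10110✓ 10111✓ 11000 11011✓ 11110✓
Round 1: -0010 -0101✓ -0111✓ -1011 0-011 0-101 00-11 0001- 001-1✓ 01-01 010-1 1-110 10-01 10-10 101-0✓ 101-1✓ 1010-✓ 1011-✓
Round 2: -01-1 101--
PIs = {-0010, -01-1, -1011, 0-011, 0-101, 00-11, 0001-, 01-01, 010-1, 1-110, 10-01, 10-10, 101--, 11000}

11000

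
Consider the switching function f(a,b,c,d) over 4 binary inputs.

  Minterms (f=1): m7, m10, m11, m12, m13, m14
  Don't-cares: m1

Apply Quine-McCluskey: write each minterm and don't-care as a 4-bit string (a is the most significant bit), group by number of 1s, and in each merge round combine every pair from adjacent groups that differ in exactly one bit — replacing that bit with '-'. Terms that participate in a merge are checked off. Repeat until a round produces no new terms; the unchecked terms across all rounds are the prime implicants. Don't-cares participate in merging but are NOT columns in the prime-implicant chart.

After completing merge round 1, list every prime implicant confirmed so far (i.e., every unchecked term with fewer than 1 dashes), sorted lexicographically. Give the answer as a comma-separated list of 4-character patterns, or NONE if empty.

Round 0: 0001 0111 1010✓ 1011✓ 1100✓ 1101✓ 1110✓
Round 1: 1-10 101- 11-0 110-
PIs = {0001, 0111, 1-10, 101-, 11-0, 110-}

0001, 0111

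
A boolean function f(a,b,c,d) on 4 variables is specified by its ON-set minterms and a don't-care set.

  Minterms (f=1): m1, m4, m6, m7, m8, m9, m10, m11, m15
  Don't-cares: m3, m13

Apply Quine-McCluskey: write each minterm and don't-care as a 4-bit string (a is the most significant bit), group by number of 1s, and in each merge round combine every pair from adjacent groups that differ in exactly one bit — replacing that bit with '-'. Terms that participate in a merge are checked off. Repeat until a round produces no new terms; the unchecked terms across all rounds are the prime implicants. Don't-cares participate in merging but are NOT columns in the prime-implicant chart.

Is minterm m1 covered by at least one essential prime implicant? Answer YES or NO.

YES

size-2^0 implicants → 0001(✓)  0011(✓)  0100(✓)  0110(✓)  0111(✓)  1000(✓)  1001(✓)  1010(✓)  1011(✓)  1101(✓)  1111(✓)
size-2^1 implicants → -001(✓)  -011(✓)  -111(✓)  0-11(✓)  00-1(✓)  01-0  011-  1-01(✓)  1-11(✓)  10-0(✓)  10-1(✓)  100-(✓)  101-(✓)  11-1(✓)
size-2^2 implicants → --11  -0-1  1--1  10--
Unchecked terms (primes): --11, -0-1, 01-0, 011-, 1--1, 10--
Minterm coverage:
  m1 ⊆ -0-1 [E]
  m4 ⊆ 01-0 [E]
  m6 ⊆ 01-0,011-
  m7 ⊆ --11,011-
  m8 ⊆ 10-- [E]
  m9 ⊆ -0-1,1--1,10--
  m10 ⊆ 10-- [E]
  m11 ⊆ --11,-0-1,1--1,10--
  m15 ⊆ --11,1--1
E = {-0-1, 01-0, 10--}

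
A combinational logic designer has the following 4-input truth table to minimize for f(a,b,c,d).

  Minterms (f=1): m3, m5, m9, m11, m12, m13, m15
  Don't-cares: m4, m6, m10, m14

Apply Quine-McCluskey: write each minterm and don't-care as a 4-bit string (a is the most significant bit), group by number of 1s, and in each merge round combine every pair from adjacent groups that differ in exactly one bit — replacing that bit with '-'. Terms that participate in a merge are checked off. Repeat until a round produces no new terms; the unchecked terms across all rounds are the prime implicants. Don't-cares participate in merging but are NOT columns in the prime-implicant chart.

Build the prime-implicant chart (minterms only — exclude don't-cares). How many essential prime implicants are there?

3

Round 0: 0011✓ 0100✓ 0101✓ 0110✓ 1001✓ 1010✓ 1011✓ 1100✓ 1101✓ 1110✓ 1111✓
Round 1: -011 -100✓ -101✓ -110✓ 01-0✓ 010-✓ 1-01✓ 1-10✓ 1-11✓ 10-1✓ 101-✓ 11-0✓ 11-1✓ 110-✓ 111-✓
Round 2: -1-0 -10- 1--1 1-1- 11--
PIs = {-011, -1-0, -10-, 1--1, 1-1-, 11--}
Coverage chart:
  m3: -011 ←essential
  m5: -10- ←essential
  m9: 1--1 ←essential
  m11: -011,1--1,1-1-
  m12: -1-0,-10-,11--
  m13: -10-,1--1,11--
  m15: 1--1,1-1-,11--
Essential: -011, -10-, 1--1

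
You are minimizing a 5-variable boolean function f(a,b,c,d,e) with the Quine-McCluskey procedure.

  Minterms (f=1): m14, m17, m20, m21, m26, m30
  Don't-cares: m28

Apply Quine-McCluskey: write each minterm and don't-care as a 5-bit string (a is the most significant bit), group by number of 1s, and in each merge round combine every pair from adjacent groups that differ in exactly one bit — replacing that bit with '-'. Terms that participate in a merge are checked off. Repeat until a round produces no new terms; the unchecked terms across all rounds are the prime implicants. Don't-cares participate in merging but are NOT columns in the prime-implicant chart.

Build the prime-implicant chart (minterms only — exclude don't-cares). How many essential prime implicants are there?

3

[col 0] 01110*, 10001*, 10100*, 10101*, 11010*, 11100*, 11110*
[col 1] -1110, 1-100, 10-01, 1010-, 11-10, 111-0
Prime implicants: -1110, 1-100, 10-01, 1010-, 11-10, 111-0
PI chart (minterm → PIs covering it):
  14 | -1110  (sole → essential)
  17 | 10-01  (sole → essential)
  20 | 1-100,1010-
  21 | 10-01,1010-
  26 | 11-10  (sole → essential)
  30 | -1110,11-10,111-0
Essential prime implicants: -1110, 10-01, 11-10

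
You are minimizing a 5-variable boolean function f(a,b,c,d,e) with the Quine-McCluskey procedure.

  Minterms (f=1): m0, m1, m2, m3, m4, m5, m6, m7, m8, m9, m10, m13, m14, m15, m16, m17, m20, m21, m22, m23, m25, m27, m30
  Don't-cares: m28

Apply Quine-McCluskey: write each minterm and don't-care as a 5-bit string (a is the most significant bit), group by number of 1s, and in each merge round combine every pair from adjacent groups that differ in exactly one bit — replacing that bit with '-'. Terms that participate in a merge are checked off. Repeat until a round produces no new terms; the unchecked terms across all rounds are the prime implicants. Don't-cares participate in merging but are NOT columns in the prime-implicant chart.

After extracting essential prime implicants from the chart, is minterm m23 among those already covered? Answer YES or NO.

[col 0] 00000*, 00001*, 00010*, 00011*, 00100*, 00101*, 00110*, 00111*, 01000*, 01001*, 01010*, 01101*, 01110*, 01111*, 10000*, 10001*, 10100*, 10101*, 10110*, 10111*, 11001*, 11011*, 11100*, 11110*
[col 1] -0000*, -0001*, -0100*, -0101*, -0110*, -0111*, -1001*, -1110*, 0-000*, 0-001*, 0-010*, 0-101*, 0-110*, 0-111*, 00-00*, 00-01*, 00-10*, 00-11*, 000-0*, 000-1*, 0000-*, 0001-*, 001-0*, 001-1*, 0010-*, 0011-*, 01-01*, 01-10*, 010-0*, 0100-*, 011-1*, 0111-*, 1-001*, 1-100*, 1-110*, 10-00*, 10-01*, 1000-*, 101-0*, 101-1*, 1010-*, 1011-*, 110-1, 111-0*
[col 2] --001, --110, -0-00*, -0-01*, -000-*, -01-0*, -01-1*, -010-*, -011-*, 0--01, 0--10, 0-0-0, 0-00-, 0-1-1, 0-11-, 00--0*, 00--1*, 00-0-*, 00-1-*, 000--*, 001--*, 1-1-0, 10-0-*, 101--*
[col 3] -0-0-, -01--, 00---
Prime implicants: --001, --110, -0-0-, -01--, 0--01, 0--10, 0-0-0, 0-00-, 0-1-1, 0-11-, 00---, 1-1-0, 110-1
PI chart (minterm → PIs covering it):
  0 | -0-0-,0-0-0,0-00-,00---
  1 | --001,-0-0-,0--01,0-00-,00---
  2 | 0--10,0-0-0,00---
  3 | 00---  (sole → essential)
  4 | -0-0-,-01--,00---
  5 | -0-0-,-01--,0--01,0-1-1,00---
  6 | --110,-01--,0--10,0-11-,00---
  7 | -01--,0-1-1,0-11-,00---
  8 | 0-0-0,0-00-
  9 | --001,0--01,0-00-
  10 | 0--10,0-0-0
  13 | 0--01,0-1-1
  14 | --110,0--10,0-11-
  15 | 0-1-1,0-11-
  16 | -0-0-  (sole → essential)
  17 | --001,-0-0-
  20 | -0-0-,-01--,1-1-0
  21 | -0-0-,-01--
  22 | --110,-01--,1-1-0
  23 | -01--  (sole → essential)
  25 | --001,110-1
  27 | 110-1  (sole → essential)
  30 | --110,1-1-0
Essential prime implicants: -0-0-, -01--, 00---, 110-1

YES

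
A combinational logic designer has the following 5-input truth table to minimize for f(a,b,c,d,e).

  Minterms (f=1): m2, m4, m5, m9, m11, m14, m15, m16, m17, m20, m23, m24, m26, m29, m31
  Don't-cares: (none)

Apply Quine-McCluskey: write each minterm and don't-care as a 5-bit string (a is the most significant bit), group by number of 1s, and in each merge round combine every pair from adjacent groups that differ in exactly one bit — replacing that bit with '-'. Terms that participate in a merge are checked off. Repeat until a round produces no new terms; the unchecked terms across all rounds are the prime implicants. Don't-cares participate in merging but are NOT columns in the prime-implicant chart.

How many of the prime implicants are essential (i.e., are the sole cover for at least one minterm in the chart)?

8

size-2^0 implicants → 00010  00100(✓)  00101(✓)  01001(✓)  01011(✓)  01110(✓)  01111(✓)  10000(✓)  10001(✓)  10100(✓)  10111(✓)  11000(✓)  11010(✓)  11101(✓)  11111(✓)
size-2^1 implicants → -0100  -1111  0010-  01-11  010-1  0111-  1-000  1-111  10-00  1000-  110-0  111-1
Unchecked terms (primes): -0100, -1111, 00010, 0010-, 01-11, 010-1, 0111-, 1-000, 1-111, 10-00, 1000-, 110-0, 111-1
Minterm coverage:
  m2 ⊆ 00010 [E]
  m4 ⊆ -0100,0010-
  m5 ⊆ 0010- [E]
  m9 ⊆ 010-1 [E]
  m11 ⊆ 01-11,010-1
  m14 ⊆ 0111- [E]
  m15 ⊆ -1111,01-11,0111-
  m16 ⊆ 1-000,10-00,1000-
  m17 ⊆ 1000- [E]
  m20 ⊆ -0100,10-00
  m23 ⊆ 1-111 [E]
  m24 ⊆ 1-000,110-0
  m26 ⊆ 110-0 [E]
  m29 ⊆ 111-1 [E]
  m31 ⊆ -1111,1-111,111-1
E = {00010, 0010-, 010-1, 0111-, 1-111, 1000-, 110-0, 111-1}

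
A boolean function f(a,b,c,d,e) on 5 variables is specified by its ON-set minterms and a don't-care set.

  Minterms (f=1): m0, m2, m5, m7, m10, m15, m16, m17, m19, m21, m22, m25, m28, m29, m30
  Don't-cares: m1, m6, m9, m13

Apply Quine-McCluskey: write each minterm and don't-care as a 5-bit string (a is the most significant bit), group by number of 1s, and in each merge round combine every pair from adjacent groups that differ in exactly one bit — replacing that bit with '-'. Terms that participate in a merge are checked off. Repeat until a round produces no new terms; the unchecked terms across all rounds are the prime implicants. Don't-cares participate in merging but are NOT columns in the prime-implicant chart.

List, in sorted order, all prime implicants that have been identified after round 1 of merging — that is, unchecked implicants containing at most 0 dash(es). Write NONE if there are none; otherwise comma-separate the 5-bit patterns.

[col 0] 00000*, 00001*, 00010*, 00101*, 00110*, 00111*, 01001*, 01010*, 01101*, 01111*, 10000*, 10001*, 10011*, 10101*, 10110*, 11001*, 11100*, 11101*, 11110*
[col 1] -0000*, -0001*, -0101*, -0110, -1001*, -1101*, 0-001*, 0-010, 0-101*, 0-111*, 00-01*, 00-10, 000-0, 0000-*, 001-1*, 0011-, 01-01*, 011-1*, 1-001*, 1-101*, 1-110, 10-01*, 100-1, 1000-*, 11-01*, 111-0, 1110-
[col 2] --001*, --101*, -0-01*, -000-, -1-01*, 0--01*, 0-1-1, 1--01*
[col 3] ---01
Prime implicants: ---01, -000-, -0110, 0-010, 0-1-1, 00-10, 000-0, 0011-, 1-110, 100-1, 111-0, 1110-

NONE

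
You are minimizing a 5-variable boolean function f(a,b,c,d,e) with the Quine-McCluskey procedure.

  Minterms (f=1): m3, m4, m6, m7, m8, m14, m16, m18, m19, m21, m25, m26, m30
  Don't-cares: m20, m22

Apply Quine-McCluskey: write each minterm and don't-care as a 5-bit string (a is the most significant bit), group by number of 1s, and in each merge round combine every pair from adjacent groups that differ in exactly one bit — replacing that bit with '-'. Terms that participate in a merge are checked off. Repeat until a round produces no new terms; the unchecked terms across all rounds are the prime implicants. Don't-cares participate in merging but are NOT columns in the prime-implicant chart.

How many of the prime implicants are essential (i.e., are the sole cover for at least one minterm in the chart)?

7

Round 0: 00011✓ 00100✓ 00110✓ 00111✓ 01000 01110✓ 10000✓ 10010✓ 10011✓ 10100✓ 10101✓ 10110✓ 11001 11010✓ 11110✓
Round 1: -0011 -0100✓ -0110✓ -1110✓ 0-110✓ 00-11 001-0✓ 0011- 1-010✓ 1-110✓ 10-00✓ 10-10✓ 100-0✓ 1001- 101-0✓ 1010- 11-10✓
Round 2: --110 -01-0 1--10 10--0
PIs = {--110, -0011, -01-0, 00-11, 0011-, 01000, 1--10, 10--0, 1001-, 1010-, 11001}
Coverage chart:
  m3: -0011,00-11
  m4: -01-0 ←essential
  m6: --110,-01-0,0011-
  m7: 00-11,0011-
  m8: 01000 ←essential
  m14: --110 ←essential
  m16: 10--0 ←essential
  m18: 1--10,10--0,1001-
  m19: -0011,1001-
  m21: 1010- ←essential
  m25: 11001 ←essential
  m26: 1--10 ←essential
  m30: --110,1--10
Essential: --110, -01-0, 01000, 1--10, 10--0, 1010-, 11001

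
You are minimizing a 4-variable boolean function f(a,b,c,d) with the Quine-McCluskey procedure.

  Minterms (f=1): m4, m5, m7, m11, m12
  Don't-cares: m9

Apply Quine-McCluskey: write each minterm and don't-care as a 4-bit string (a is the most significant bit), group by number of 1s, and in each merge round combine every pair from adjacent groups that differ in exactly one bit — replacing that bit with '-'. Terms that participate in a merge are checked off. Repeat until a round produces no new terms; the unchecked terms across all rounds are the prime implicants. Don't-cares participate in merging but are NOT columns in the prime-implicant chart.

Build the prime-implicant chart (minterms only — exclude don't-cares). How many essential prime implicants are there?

3

[col 0] 0100*, 0101*, 0111*, 1001*, 1011*, 1100*
[col 1] -100, 01-1, 010-, 10-1
Prime implicants: -100, 01-1, 010-, 10-1
PI chart (minterm → PIs covering it):
  4 | -100,010-
  5 | 01-1,010-
  7 | 01-1  (sole → essential)
  11 | 10-1  (sole → essential)
  12 | -100  (sole → essential)
Essential prime implicants: -100, 01-1, 10-1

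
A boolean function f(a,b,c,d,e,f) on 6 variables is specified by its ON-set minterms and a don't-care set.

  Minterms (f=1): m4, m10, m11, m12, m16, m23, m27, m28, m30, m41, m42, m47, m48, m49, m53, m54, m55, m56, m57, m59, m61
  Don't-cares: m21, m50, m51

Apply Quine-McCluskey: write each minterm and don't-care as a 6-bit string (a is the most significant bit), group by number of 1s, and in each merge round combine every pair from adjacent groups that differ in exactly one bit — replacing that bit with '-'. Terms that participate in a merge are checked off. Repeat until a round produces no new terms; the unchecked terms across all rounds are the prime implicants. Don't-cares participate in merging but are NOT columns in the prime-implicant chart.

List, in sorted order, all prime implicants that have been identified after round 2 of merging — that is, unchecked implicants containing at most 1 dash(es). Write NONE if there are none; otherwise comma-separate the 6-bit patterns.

-01010, -10000, -11011, 0-1011, 0-1100, 00-100, 00101-, 0111-0, 1-1001, 101111

size-2^0 implicants → 000100(✓)  001010(✓)  001011(✓)  001100(✓)  010000(✓)  010101(✓)  010111(✓)  011011(✓)  011100(✓)  011110(✓)  101001(✓)  101010(✓)  101111  110000(✓)  110001(✓)  110010(✓)  110011(✓)  110101(✓)  110110(✓)  110111(✓)  111000(✓)  111001(✓)  111011(✓)  111101(✓)
size-2^1 implicants → -01010  -10000  -10101(✓)  -10111(✓)  -11011  0-1011  0-1100  00-100  00101-  0101-1(✓)  0111-0  1-1001  11-000(✓)  11-001(✓)  11-011(✓)  11-101(✓)  110-01(✓)  110-10(✓)  110-11(✓)  1100-0(✓)  1100-1(✓)  11000-(✓)  11001-(✓)  1101-1(✓)  11011-(✓)  111-01(✓)  1110-1(✓)  11100-(✓)
size-2^2 implicants → -101-1  11--01  11-0-1  11-00-  110--1  110-1-  1100--
Unchecked terms (primes): -01010, -10000, -101-1, -11011, 0-1011, 0-1100, 00-100, 00101-, 0111-0, 1-1001, 101111, 11--01, 11-0-1, 11-00-, 110--1, 110-1-, 1100--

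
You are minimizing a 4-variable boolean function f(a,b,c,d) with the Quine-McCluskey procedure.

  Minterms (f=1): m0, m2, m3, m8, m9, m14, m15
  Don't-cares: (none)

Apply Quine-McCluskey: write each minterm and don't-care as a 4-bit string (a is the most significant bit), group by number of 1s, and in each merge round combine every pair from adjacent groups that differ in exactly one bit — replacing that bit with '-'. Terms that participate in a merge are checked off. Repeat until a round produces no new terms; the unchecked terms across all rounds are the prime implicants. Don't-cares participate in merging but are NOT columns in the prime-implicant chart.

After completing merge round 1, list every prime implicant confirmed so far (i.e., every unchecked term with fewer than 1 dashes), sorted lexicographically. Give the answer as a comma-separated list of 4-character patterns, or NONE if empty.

NONE

[col 0] 0000*, 0010*, 0011*, 1000*, 1001*, 1110*, 1111*
[col 1] -000, 00-0, 001-, 100-, 111-
Prime implicants: -000, 00-0, 001-, 100-, 111-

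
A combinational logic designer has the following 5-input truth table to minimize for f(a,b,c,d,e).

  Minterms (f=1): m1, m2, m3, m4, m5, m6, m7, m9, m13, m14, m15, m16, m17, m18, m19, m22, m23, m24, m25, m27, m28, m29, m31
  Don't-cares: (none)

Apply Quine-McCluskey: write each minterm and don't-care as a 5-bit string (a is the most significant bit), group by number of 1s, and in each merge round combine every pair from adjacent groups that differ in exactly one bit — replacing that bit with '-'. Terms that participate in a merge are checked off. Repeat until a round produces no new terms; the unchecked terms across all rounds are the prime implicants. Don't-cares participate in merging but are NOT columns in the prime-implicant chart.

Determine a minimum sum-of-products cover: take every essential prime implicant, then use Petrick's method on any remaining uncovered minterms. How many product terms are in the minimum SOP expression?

Round 0: 00001✓ 00010✓ 00011✓ 00100✓ 00101✓ 00110✓ 00111✓ 01001✓ 01101✓ 01110✓ 01111✓ 10000✓ 10001✓ 10010✓ 10011✓ 10110✓ 10111✓ 11000✓ 11001✓ 11011✓ 11100✓ 11101✓ 11111✓
Round 1: -0001✓ -0010✓ -0011✓ -0110✓ -0111✓ -1001✓ -1101✓ -1111✓ 0-001✓ 0-101✓ 0-110✓ 0-111✓ 00-01✓ 00-10✓ 00-11✓ 000-1✓ 0001-✓ 001-0✓ 001-1✓ 0010-✓ 0011-✓ 01-01✓ 011-1✓ 0111-✓ 1-000✓ 1-001✓ 1-011✓ 1-111✓ 10-10✓ 10-11✓ 100-0✓ 100-1✓ 1000-✓ 1001-✓ 1011-✓ 11-00✓ 11-01✓ 11-11✓ 110-1✓ 1100-✓ 111-1✓ 1110-✓
Round 2: --001 --111 -0-10✓ -0-11✓ -00-1 -001-✓ -011-✓ -1-01 -11-1 0--01 0-1-1 0-11- 00--1 00-1-✓ 001-- 1--11 1-0-1 1-00- 10-1-✓ 100-- 11--1 11-0-
Round 3: -0-1-
PIs = {--001, --111, -0-1-, -00-1, -1-01, -11-1, 0--01, 0-1-1, 0-11-, 00--1, 001--, 1--11, 1-0-1, 1-00-, 100--, 11--1, 11-0-}
Coverage chart:
  m1: --001,-00-1,0--01,00--1
  m2: -0-1- ←essential
  m3: -0-1-,-00-1,00--1
  m4: 001-- ←essential
  m5: 0--01,0-1-1,00--1,001--
  m6: -0-1-,0-11-,001--
  m7: --111,-0-1-,0-1-1,0-11-,00--1,001--
  m9: --001,-1-01,0--01
  m13: -1-01,-11-1,0--01,0-1-1
  m14: 0-11- ←essential
  m15: --111,-11-1,0-1-1,0-11-
  m16: 1-00-,100--
  m17: --001,-00-1,1-0-1,1-00-,100--
  m18: -0-1-,100--
  m19: -0-1-,-00-1,1--11,1-0-1,100--
  m22: -0-1- ←essential
  m23: --111,-0-1-,1--11
  m24: 1-00-,11-0-
  m25: --001,-1-01,1-0-1,1-00-,11--1,11-0-
  m27: 1--11,1-0-1,11--1
  m28: 11-0- ←essential
  m29: -1-01,-11-1,11--1,11-0-
  m31: --111,-11-1,1--11,11--1
Essential: -0-1-, 0-11-, 001--, 11-0-
Petrick residual → 0--01, 1--11, 1-00-
Min cover (7 terms): b'd + a'd'e + a'cd + a'b'c + ade + ac'd' + abd'

7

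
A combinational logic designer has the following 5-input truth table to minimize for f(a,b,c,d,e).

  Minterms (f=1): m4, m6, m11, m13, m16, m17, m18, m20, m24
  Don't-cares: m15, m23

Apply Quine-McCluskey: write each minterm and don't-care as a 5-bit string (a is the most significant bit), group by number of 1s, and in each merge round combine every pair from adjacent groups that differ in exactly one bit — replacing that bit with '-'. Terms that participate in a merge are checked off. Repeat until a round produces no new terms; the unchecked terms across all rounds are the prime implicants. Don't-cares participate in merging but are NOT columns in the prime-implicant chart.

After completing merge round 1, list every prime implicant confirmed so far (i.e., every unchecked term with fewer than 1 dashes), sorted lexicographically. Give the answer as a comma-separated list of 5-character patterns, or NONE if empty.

Round 0: 00100✓ 00110✓ 01011✓ 01101✓ 01111✓ 10000✓ 10001✓ 10010✓ 10100✓ 10111 11000✓
Round 1: -0100 001-0 01-11 011-1 1-000 10-00 100-0 1000-
PIs = {-0100, 001-0, 01-11, 011-1, 1-000, 10-00, 100-0, 1000-, 10111}

10111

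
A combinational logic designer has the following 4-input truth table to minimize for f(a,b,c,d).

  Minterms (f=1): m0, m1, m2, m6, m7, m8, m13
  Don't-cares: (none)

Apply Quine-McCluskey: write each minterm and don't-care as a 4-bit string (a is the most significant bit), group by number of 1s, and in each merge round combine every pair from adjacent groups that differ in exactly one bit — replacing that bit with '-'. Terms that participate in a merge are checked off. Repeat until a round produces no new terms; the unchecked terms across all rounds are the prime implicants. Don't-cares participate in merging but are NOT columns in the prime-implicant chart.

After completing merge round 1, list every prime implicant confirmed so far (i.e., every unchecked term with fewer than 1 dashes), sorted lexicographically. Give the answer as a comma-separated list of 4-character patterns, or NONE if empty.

1101

Round 0: 0000✓ 0001✓ 0010✓ 0110✓ 0111✓ 1000✓ 1101
Round 1: -000 0-10 00-0 000- 011-
PIs = {-000, 0-10, 00-0, 000-, 011-, 1101}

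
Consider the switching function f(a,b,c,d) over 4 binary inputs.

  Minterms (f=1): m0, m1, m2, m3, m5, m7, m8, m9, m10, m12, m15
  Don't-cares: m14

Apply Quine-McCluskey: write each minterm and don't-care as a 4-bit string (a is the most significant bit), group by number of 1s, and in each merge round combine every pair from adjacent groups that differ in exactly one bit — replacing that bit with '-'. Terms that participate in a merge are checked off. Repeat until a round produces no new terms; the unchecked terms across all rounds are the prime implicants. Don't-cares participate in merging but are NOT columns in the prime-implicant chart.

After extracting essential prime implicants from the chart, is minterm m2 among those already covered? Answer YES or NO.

NO

[col 0] 0000*, 0001*, 0010*, 0011*, 0101*, 0111*, 1000*, 1001*, 1010*, 1100*, 1110*, 1111*
[col 1] -000*, -001*, -010*, -111, 0-01*, 0-11*, 00-0*, 00-1*, 000-*, 001-*, 01-1*, 1-00*, 1-10*, 10-0*, 100-*, 11-0*, 111-
[col 2] -0-0, -00-, 0--1, 00--, 1--0
Prime implicants: -0-0, -00-, -111, 0--1, 00--, 1--0, 111-
PI chart (minterm → PIs covering it):
  0 | -0-0,-00-,00--
  1 | -00-,0--1,00--
  2 | -0-0,00--
  3 | 0--1,00--
  5 | 0--1  (sole → essential)
  7 | -111,0--1
  8 | -0-0,-00-,1--0
  9 | -00-  (sole → essential)
  10 | -0-0,1--0
  12 | 1--0  (sole → essential)
  15 | -111,111-
Essential prime implicants: -00-, 0--1, 1--0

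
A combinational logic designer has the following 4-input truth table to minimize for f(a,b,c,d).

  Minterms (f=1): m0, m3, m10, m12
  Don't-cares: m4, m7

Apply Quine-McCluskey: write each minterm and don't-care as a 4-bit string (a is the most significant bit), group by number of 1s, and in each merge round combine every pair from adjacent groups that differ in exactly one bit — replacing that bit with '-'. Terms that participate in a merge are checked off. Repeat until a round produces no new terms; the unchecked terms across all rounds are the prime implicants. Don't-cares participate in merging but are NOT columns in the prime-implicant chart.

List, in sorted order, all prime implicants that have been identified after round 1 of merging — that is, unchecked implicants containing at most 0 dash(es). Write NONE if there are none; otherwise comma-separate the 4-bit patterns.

1010

Round 0: 0000✓ 0011✓ 0100✓ 0111✓ 1010 1100✓
Round 1: -100 0-00 0-11
PIs = {-100, 0-00, 0-11, 1010}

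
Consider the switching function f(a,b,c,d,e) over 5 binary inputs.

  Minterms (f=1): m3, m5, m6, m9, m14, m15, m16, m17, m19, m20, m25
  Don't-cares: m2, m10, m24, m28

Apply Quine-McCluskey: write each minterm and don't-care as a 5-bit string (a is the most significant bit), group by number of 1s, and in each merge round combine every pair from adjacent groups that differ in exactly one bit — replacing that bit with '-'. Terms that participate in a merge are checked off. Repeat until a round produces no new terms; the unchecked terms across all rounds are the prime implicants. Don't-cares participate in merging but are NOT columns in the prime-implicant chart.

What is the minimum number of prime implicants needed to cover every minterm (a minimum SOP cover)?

Round 0: 00010✓ 00011✓ 00101 00110✓ 01001✓ 01010✓ 01110✓ 01111✓ 10000✓ 10001✓ 10011✓ 10100✓ 11000✓ 11001✓ 11100✓
Round 1: -0011 -1001 0-010✓ 0-110✓ 00-10✓ 0001- 01-10✓ 0111- 1-000✓ 1-001✓ 1-100✓ 10-00✓ 100-1 1000-✓ 11-00✓ 1100-✓
Round 2: 0--10 1--00 1-00-
PIs = {-0011, -1001, 0--10, 0001-, 00101, 0111-, 1--00, 1-00-, 100-1}
Coverage chart:
  m3: -0011,0001-
  m5: 00101 ←essential
  m6: 0--10 ←essential
  m9: -1001 ←essential
  m14: 0--10,0111-
  m15: 0111- ←essential
  m16: 1--00,1-00-
  m17: 1-00-,100-1
  m19: -0011,100-1
  m20: 1--00 ←essential
  m25: -1001,1-00-
Essential: -1001, 0--10, 00101, 0111-, 1--00
Petrick residual → -0011, 1-00-
Min cover (7 terms): b'c'de + bc'd'e + a'de' + a'b'cd'e + a'bcd + ad'e' + ac'd'

7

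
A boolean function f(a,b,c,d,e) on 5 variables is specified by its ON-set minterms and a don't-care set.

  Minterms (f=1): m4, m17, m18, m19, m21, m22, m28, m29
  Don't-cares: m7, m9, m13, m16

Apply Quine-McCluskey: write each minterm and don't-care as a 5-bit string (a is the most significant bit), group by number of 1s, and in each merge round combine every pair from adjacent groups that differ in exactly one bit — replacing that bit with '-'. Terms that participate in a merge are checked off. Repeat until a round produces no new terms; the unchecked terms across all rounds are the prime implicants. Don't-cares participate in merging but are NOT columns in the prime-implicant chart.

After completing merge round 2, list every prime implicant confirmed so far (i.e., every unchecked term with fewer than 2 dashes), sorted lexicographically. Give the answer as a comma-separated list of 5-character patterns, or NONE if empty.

-1101, 00100, 00111, 01-01, 1-101, 10-01, 10-10, 1110-

[col 0] 00100, 00111, 01001*, 01101*, 10000*, 10001*, 10010*, 10011*, 10101*, 10110*, 11100*, 11101*
[col 1] -1101, 01-01, 1-101, 10-01, 10-10, 100-0*, 100-1*, 1000-*, 1001-*, 1110-
[col 2] 100--
Prime implicants: -1101, 00100, 00111, 01-01, 1-101, 10-01, 10-10, 100--, 1110-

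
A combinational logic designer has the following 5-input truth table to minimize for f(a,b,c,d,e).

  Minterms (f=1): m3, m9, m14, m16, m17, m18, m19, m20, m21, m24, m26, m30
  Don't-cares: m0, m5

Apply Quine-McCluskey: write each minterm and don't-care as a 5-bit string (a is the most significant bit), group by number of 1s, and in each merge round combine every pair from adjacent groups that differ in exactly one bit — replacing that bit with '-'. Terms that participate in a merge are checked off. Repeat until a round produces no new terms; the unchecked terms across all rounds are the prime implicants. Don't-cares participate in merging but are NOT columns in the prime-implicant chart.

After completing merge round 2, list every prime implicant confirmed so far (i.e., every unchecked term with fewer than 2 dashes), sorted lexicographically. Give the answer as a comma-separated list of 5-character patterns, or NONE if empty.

Round 0: 00000✓ 00011✓ 00101✓ 01001 01110✓ 10000✓ 10001✓ 10010✓ 10011✓ 10100✓ 10101✓ 11000✓ 11010✓ 11110✓
Round 1: -0000 -0011 -0101 -1110 1-000✓ 1-010✓ 10-00✓ 10-01✓ 100-0✓ 100-1✓ 1000-✓ 1001-✓ 1010-✓ 11-10 110-0✓
Round 2: 1-0-0 10-0- 100--
PIs = {-0000, -0011, -0101, -1110, 01001, 1-0-0, 10-0-, 100--, 11-10}

-0000, -0011, -0101, -1110, 01001, 11-10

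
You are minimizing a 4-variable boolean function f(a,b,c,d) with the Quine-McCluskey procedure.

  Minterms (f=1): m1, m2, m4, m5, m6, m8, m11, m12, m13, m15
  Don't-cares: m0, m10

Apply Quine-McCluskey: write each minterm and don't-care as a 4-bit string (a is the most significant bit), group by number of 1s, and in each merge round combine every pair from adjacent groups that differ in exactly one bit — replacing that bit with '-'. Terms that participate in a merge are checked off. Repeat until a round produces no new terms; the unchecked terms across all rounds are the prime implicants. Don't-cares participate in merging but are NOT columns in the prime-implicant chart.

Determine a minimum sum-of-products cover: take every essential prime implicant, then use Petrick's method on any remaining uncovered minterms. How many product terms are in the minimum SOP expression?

[col 0] 0000*, 0001*, 0010*, 0100*, 0101*, 0110*, 1000*, 1010*, 1011*, 1100*, 1101*, 1111*
[col 1] -000*, -010*, -100*, -101*, 0-00*, 0-01*, 0-10*, 00-0*, 000-*, 01-0*, 010-*, 1-00*, 1-11, 10-0*, 101-, 11-1, 110-*
[col 2] --00, -0-0, -10-, 0--0, 0-0-
Prime implicants: --00, -0-0, -10-, 0--0, 0-0-, 1-11, 101-, 11-1
PI chart (minterm → PIs covering it):
  1 | 0-0-  (sole → essential)
  2 | -0-0,0--0
  4 | --00,-10-,0--0,0-0-
  5 | -10-,0-0-
  6 | 0--0  (sole → essential)
  8 | --00,-0-0
  11 | 1-11,101-
  12 | --00,-10-
  13 | -10-,11-1
  15 | 1-11,11-1
Essential prime implicants: 0--0, 0-0-
Petrick residual → --00, -10-, 1-11
Minimum SOP uses 5 PIs: c'd' + bc' + a'd' + a'c' + acd

5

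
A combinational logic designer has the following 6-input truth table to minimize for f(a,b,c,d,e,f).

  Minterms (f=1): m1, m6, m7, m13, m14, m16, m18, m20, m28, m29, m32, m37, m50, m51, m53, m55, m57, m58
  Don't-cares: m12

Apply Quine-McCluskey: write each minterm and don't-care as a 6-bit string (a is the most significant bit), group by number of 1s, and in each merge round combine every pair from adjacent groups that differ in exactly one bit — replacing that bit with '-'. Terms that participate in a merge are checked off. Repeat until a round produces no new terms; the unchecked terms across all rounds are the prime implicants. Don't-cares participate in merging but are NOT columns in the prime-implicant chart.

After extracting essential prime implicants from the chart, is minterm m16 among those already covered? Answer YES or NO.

Round 0: 000001 000110✓ 000111✓ 001100✓ 001101✓ 001110✓ 010000✓ 010010✓ 010100✓ 011100✓ 011101✓ 100000 100101✓ 110010✓ 110011✓ 110101✓ 110111✓ 111001 111010✓
Round 1: -10010 0-1100✓ 0-1101✓ 00-110 00011- 0011-0 00110-✓ 01-100 010-00 0100-0 01110-✓ 1-0101 11-010 110-11 11001- 1101-1
Round 2: 0-110-
PIs = {-10010, 0-110-, 00-110, 000001, 00011-, 0011-0, 01-100, 010-00, 0100-0, 1-0101, 100000, 11-010, 110-11, 11001-, 1101-1, 111001}
Coverage chart:
  m1: 000001 ←essential
  m6: 00-110,00011-
  m7: 00011- ←essential
  m13: 0-110- ←essential
  m14: 00-110,0011-0
  m16: 010-00,0100-0
  m18: -10010,0100-0
  m20: 01-100,010-00
  m28: 0-110-,01-100
  m29: 0-110- ←essential
  m32: 100000 ←essential
  m37: 1-0101 ←essential
  m50: -10010,11-010,11001-
  m51: 110-11,11001-
  m53: 1-0101,1101-1
  m55: 110-11,1101-1
  m57: 111001 ←essential
  m58: 11-010 ←essential
Essential: 0-110-, 000001, 00011-, 1-0101, 100000, 11-010, 111001

NO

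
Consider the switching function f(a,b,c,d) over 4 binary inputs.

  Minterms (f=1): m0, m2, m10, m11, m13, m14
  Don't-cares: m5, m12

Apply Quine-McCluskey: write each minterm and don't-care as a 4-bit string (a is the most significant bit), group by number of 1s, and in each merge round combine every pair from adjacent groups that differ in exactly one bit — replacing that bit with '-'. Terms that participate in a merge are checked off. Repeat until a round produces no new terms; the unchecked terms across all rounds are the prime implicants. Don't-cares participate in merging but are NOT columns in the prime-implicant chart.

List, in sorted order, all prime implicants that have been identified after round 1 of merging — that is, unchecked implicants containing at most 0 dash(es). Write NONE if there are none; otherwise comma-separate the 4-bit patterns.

Round 0: 0000✓ 0010✓ 0101✓ 1010✓ 1011✓ 1100✓ 1101✓ 1110✓
Round 1: -010 -101 00-0 1-10 101- 11-0 110-
PIs = {-010, -101, 00-0, 1-10, 101-, 11-0, 110-}

NONE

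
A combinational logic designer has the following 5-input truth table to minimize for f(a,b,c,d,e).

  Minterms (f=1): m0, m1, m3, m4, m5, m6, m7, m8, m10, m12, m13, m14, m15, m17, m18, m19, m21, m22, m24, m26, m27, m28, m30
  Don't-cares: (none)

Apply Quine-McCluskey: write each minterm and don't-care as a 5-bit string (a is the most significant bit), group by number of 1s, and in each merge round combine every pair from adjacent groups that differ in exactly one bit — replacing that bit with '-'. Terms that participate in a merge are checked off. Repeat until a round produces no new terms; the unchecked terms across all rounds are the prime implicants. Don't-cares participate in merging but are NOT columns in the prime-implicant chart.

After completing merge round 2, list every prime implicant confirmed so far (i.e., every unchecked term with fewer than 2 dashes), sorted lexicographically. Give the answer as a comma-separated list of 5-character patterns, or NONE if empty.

size-2^0 implicants → 00000(✓)  00001(✓)  00011(✓)  00100(✓)  00101(✓)  00110(✓)  00111(✓)  01000(✓)  01010(✓)  01100(✓)  01101(✓)  01110(✓)  01111(✓)  10001(✓)  10010(✓)  10011(✓)  10101(✓)  10110(✓)  11000(✓)  11010(✓)  11011(✓)  11100(✓)  11110(✓)
size-2^1 implicants → -0001(✓)  -0011(✓)  -0101(✓)  -0110(✓)  -1000(✓)  -1010(✓)  -1100(✓)  -1110(✓)  0-000(✓)  0-100(✓)  0-101(✓)  0-110(✓)  0-111(✓)  00-00(✓)  00-01(✓)  00-11(✓)  000-1(✓)  0000-(✓)  001-0(✓)  001-1(✓)  0010-(✓)  0011-(✓)  01-00(✓)  01-10(✓)  010-0(✓)  011-0(✓)  011-1(✓)  0110-(✓)  0111-(✓)  1-010(✓)  1-011(✓)  1-110(✓)  10-01(✓)  10-10(✓)  100-1(✓)  1001-(✓)  11-00(✓)  11-10(✓)  110-0(✓)  1101-(✓)  111-0(✓)
size-2^2 implicants → --110  -0-01  -00-1  -1-00(✓)  -1-10(✓)  -10-0(✓)  -11-0(✓)  0--00  0-1-0(✓)  0-1-1(✓)  0-10-(✓)  0-11-(✓)  00--1  00-0-  001--(✓)  01--0(✓)  011--(✓)  1--10  1-01-  11--0(✓)
size-2^3 implicants → -1--0  0-1--
Unchecked terms (primes): --110, -0-01, -00-1, -1--0, 0--00, 0-1--, 00--1, 00-0-, 1--10, 1-01-

NONE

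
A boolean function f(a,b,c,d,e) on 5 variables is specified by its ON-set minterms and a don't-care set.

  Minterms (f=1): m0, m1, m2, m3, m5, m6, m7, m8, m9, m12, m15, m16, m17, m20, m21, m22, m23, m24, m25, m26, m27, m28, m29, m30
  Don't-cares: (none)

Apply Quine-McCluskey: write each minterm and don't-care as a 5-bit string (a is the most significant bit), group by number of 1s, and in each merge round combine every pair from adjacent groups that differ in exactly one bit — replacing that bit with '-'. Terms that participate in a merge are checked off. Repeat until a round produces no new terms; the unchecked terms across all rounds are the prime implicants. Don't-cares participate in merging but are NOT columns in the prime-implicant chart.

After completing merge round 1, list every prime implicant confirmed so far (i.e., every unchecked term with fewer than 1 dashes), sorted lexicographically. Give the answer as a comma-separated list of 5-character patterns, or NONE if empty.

NONE

[col 0] 00000*, 00001*, 00010*, 00011*, 00101*, 00110*, 00111*, 01000*, 01001*, 01100*, 01111*, 10000*, 10001*, 10100*, 10101*, 10110*, 10111*, 11000*, 11001*, 11010*, 11011*, 11100*, 11101*, 11110*
[col 1] -0000*, -0001*, -0101*, -0110*, -0111*, -1000*, -1001*, -1100*, 0-000*, 0-001*, 0-111, 00-01*, 00-10*, 00-11*, 000-0*, 000-1*, 0000-*, 0001-*, 001-1*, 0011-*, 01-00*, 0100-*, 1-000*, 1-001*, 1-100*, 1-101*, 1-110*, 10-00*, 10-01*, 1000-*, 101-0*, 101-1*, 1010-*, 1011-*, 11-00*, 11-01*, 11-10*, 110-0*, 110-1*, 1100-*, 1101-*, 111-0*, 1110-*
[col 2] --000*, --001*, -0-01, -000-*, -01-1, -011-, -1-00, -100-*, 0-00-*, 00--1, 00-1-, 000--, 1--00*, 1--01*, 1-00-*, 1-1-0, 1-10-*, 10-0-*, 101--, 11--0, 11-0-*, 110--
[col 3] --00-, 1--0-
Prime implicants: --00-, -0-01, -01-1, -011-, -1-00, 0-111, 00--1, 00-1-, 000--, 1--0-, 1-1-0, 101--, 11--0, 110--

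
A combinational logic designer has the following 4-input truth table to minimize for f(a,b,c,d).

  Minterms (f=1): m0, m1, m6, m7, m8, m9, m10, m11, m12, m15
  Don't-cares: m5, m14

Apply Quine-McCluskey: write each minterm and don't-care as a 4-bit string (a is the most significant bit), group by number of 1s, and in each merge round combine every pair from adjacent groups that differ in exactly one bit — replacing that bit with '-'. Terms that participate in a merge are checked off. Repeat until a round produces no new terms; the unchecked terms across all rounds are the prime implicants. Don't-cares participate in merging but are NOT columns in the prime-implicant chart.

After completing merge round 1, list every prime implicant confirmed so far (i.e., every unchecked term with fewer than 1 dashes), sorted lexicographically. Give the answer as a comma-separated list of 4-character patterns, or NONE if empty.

[col 0] 0000*, 0001*, 0101*, 0110*, 0111*, 1000*, 1001*, 1010*, 1011*, 1100*, 1110*, 1111*
[col 1] -000*, -001*, -110*, -111*, 0-01, 000-*, 01-1, 011-*, 1-00*, 1-10*, 1-11*, 10-0*, 10-1*, 100-*, 101-*, 11-0*, 111-*
[col 2] -00-, -11-, 1--0, 1-1-, 10--
Prime implicants: -00-, -11-, 0-01, 01-1, 1--0, 1-1-, 10--

NONE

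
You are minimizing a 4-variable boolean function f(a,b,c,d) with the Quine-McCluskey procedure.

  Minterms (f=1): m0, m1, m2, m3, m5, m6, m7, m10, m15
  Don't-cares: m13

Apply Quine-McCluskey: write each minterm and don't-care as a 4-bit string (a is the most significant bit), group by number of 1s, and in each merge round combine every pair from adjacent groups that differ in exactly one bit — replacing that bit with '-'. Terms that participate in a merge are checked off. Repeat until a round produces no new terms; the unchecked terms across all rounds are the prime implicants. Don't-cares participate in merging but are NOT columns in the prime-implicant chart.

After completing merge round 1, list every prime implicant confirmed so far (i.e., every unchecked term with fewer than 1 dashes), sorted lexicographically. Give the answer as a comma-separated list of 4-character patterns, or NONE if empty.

[col 0] 0000*, 0001*, 0010*, 0011*, 0101*, 0110*, 0111*, 1010*, 1101*, 1111*
[col 1] -010, -101*, -111*, 0-01*, 0-10*, 0-11*, 00-0*, 00-1*, 000-*, 001-*, 01-1*, 011-*, 11-1*
[col 2] -1-1, 0--1, 0-1-, 00--
Prime implicants: -010, -1-1, 0--1, 0-1-, 00--

NONE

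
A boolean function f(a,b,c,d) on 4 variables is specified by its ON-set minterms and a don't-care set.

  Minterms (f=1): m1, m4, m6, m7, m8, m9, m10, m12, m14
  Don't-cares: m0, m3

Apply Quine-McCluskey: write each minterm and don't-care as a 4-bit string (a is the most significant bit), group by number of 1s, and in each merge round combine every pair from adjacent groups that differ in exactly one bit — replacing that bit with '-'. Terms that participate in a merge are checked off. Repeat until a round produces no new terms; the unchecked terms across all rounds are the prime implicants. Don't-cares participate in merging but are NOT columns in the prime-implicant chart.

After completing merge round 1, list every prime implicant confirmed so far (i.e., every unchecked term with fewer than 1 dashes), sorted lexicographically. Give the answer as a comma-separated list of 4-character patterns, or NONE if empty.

size-2^0 implicants → 0000(✓)  0001(✓)  0011(✓)  0100(✓)  0110(✓)  0111(✓)  1000(✓)  1001(✓)  1010(✓)  1100(✓)  1110(✓)
size-2^1 implicants → -000(✓)  -001(✓)  -100(✓)  -110(✓)  0-00(✓)  0-11  00-1  000-(✓)  01-0(✓)  011-  1-00(✓)  1-10(✓)  10-0(✓)  100-(✓)  11-0(✓)
size-2^2 implicants → --00  -00-  -1-0  1--0
Unchecked terms (primes): --00, -00-, -1-0, 0-11, 00-1, 011-, 1--0

NONE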